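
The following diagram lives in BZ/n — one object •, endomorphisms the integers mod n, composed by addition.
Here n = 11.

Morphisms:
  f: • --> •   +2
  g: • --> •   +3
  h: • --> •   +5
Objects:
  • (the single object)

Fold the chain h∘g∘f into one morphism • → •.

  0 +2≡2 +3≡5 +5≡10  (mod 11)
⟦path⟧: +10

Answer: +10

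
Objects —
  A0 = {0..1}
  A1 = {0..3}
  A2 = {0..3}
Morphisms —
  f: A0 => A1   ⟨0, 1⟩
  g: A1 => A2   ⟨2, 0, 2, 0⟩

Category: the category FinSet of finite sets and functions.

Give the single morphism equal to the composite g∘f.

  0 f=>0 g=>2
  1 f=>1 g=>0
result: ⟨2, 0⟩

Answer: ⟨2, 0⟩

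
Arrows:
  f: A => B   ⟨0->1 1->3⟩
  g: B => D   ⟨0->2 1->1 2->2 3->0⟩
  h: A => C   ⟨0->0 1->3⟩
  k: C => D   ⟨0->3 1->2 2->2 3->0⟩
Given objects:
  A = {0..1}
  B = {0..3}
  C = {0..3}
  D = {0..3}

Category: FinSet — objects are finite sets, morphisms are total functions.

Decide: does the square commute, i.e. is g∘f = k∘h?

Answer: DOES NOT COMMUTE

Derivation:
Path 1 = f;g:
  0 f=>1 g=>1
  1 f=>3 g=>0
  result₁ = ⟨0->1 1->0⟩
Path 2 = h;k:
  0 h=>0 k=>3
  1 h=>3 k=>0
  result₂ = ⟨0->3 1->0⟩
Equal? NO — does not commute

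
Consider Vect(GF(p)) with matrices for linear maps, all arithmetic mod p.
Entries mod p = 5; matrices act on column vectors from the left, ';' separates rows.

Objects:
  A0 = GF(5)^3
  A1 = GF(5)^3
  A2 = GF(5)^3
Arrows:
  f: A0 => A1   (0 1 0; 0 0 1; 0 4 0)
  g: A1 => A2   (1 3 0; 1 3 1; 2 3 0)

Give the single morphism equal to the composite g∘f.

Answer: (0 1 3; 0 0 3; 0 2 3)

Derivation:
  e0=(1,0,0) f=>(0,0,0) g=>(0,0,0)
  e1=(0,1,0) f=>(1,0,4) g=>(1,0,2)
  e2=(0,0,1) f=>(0,1,0) g=>(3,3,3)
result: (0 1 3; 0 0 3; 0 2 3)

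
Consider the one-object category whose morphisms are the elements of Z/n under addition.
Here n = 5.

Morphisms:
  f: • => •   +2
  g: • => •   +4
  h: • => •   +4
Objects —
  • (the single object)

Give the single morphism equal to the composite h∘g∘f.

Answer: +0

Trace:
  0 +2≡2 +4≡1 +4≡0  (mod 5)
result: +0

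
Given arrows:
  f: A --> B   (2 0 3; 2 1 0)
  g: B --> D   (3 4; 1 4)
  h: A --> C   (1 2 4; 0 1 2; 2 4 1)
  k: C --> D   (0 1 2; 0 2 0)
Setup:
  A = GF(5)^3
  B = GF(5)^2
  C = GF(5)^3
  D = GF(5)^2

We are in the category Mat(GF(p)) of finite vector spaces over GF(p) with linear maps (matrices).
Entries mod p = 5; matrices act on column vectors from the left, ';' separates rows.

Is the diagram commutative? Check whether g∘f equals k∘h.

Answer: DOES NOT COMMUTE

Work:
Path 1 = f;g:
  e0=⟨1,0,0⟩ f-->⟨2,2⟩ g-->⟨4,0⟩
  e1=⟨0,1,0⟩ f-->⟨0,1⟩ g-->⟨4,4⟩
  e2=⟨0,0,1⟩ f-->⟨3,0⟩ g-->⟨4,3⟩
  result₁ = (4 4 4; 0 4 3)
Path 2 = h;k:
  e0=⟨1,0,0⟩ h-->⟨1,0,2⟩ k-->⟨4,0⟩
  e1=⟨0,1,0⟩ h-->⟨2,1,4⟩ k-->⟨4,2⟩
  e2=⟨0,0,1⟩ h-->⟨4,2,1⟩ k-->⟨4,4⟩
  result₂ = (4 4 4; 0 2 4)
Equal? differ; not commutative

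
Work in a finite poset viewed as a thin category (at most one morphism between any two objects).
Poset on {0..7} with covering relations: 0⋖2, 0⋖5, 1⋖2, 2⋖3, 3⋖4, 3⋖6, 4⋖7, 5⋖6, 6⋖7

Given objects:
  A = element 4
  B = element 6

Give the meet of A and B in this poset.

Answer: A∧B = 3

Derivation:
Common predecessors of 4,6: {0,1,2,3}
  0 ≤ 3
  1 ≤ 3
  2 ≤ 3
  3 ≤ 3
glb = 3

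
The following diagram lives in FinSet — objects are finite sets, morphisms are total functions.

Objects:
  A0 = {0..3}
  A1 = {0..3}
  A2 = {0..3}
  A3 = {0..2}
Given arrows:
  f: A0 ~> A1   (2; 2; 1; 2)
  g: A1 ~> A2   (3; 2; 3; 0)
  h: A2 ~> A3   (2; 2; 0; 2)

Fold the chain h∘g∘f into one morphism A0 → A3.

  0 f~>2 g~>3 h~>2
  1 f~>2 g~>3 h~>2
  2 f~>1 g~>2 h~>0
  3 f~>2 g~>3 h~>2
composite: (2; 2; 0; 2)

Answer: (2; 2; 0; 2)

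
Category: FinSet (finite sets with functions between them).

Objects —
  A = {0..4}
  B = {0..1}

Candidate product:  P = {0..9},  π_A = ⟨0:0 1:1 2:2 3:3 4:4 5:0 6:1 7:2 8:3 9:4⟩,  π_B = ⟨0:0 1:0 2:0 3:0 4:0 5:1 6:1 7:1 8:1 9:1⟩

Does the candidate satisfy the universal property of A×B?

|A|·|B| = 5·2 = 10;  |P| = 10
Check the pairing map k ↦ (π_A(k), π_B(k)):
  0 : (0,0)
  1 : (1,0)
  2 : (2,0)
  3 : (3,0)
  4 : (4,0)
  5 : (0,1)
  6 : (1,1)
  7 : (2,1)
  8 : (3,1)
  9 : (4,1)
distinct pairs in image: 10 / 10 needed
  → bijection onto A×B; projections well-typed.

Answer: VALID PRODUCT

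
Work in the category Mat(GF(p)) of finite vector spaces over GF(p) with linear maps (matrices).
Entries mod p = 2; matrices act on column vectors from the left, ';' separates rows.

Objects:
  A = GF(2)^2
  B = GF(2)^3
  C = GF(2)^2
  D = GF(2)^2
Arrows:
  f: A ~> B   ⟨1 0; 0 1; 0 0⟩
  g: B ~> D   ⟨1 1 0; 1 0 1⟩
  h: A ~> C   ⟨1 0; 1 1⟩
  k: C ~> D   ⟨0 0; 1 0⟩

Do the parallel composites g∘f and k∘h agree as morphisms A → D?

1) trace f;g:
  e0=[1,0] f~>[1,0,0] g~>[1,1]
  e1=[0,1] f~>[0,1,0] g~>[1,0]
  composite₁ = ⟨1 1; 1 0⟩
2) trace h;k:
  e0=[1,0] h~>[1,1] k~>[0,1]
  e1=[0,1] h~>[0,1] k~>[0,0]
  composite₂ = ⟨0 0; 1 0⟩
Equal? differ; not commutative

Answer: DOES NOT COMMUTE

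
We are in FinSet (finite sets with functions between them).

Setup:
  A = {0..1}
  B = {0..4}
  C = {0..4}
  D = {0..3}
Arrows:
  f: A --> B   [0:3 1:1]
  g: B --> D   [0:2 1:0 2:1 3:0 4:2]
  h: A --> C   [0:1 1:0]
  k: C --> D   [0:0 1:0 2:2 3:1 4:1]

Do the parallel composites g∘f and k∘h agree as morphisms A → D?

1) trace f;g:
  0 f-->3 g-->0
  1 f-->1 g-->0
  ⟦path⟧₁ = [0:0 1:0]
2) trace h;k:
  0 h-->1 k-->0
  1 h-->0 k-->0
  ⟦path⟧₂ = [0:0 1:0]
Equal? equal; square commutes

Answer: COMMUTES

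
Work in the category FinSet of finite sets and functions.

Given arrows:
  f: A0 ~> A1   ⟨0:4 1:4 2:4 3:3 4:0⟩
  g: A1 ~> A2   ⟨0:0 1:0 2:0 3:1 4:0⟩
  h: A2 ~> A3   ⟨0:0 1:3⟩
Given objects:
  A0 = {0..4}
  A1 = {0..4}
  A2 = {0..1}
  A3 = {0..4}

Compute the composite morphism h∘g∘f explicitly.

Answer: ⟨0:0 1:0 2:0 3:3 4:0⟩

Work:
  0 f~>4 g~>0 h~>0
  1 f~>4 g~>0 h~>0
  2 f~>4 g~>0 h~>0
  3 f~>3 g~>1 h~>3
  4 f~>0 g~>0 h~>0
⟦path⟧: ⟨0:0 1:0 2:0 3:3 4:0⟩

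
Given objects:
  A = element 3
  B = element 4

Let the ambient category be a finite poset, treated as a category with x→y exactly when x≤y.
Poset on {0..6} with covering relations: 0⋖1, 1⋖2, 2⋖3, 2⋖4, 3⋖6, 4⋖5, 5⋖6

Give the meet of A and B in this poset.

{x : x≤A ∧ x≤B} = {0,1,2}  (A=3, B=4)
  0 ≤ 2
  1 ≤ 2
  2 ≤ 2
glb = 2

Answer: A∧B = 2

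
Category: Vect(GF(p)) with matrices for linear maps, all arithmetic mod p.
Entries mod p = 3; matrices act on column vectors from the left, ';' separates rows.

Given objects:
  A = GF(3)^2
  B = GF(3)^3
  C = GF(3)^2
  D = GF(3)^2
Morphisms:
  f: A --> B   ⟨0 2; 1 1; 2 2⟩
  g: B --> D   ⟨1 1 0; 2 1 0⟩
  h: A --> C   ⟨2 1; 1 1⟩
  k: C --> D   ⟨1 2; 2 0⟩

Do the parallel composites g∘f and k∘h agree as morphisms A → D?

Answer: COMMUTES

Derivation:
1) trace f;g:
  e0=(1,0) f-->(0,1,2) g-->(1,1)
  e1=(0,1) f-->(2,1,2) g-->(0,2)
  result₁ = ⟨1 0; 1 2⟩
2) trace h;k:
  e0=(1,0) h-->(2,1) k-->(1,1)
  e1=(0,1) h-->(1,1) k-->(0,2)
  result₂ = ⟨1 0; 1 2⟩
Equal? equal; square commutes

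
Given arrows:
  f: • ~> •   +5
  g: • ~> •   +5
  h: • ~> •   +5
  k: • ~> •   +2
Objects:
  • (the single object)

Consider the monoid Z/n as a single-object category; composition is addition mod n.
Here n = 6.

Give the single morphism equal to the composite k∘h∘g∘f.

  0 +5≡5 +5≡4 +5≡3 +2≡5  (mod 6)
⟦path⟧: +5

Answer: +5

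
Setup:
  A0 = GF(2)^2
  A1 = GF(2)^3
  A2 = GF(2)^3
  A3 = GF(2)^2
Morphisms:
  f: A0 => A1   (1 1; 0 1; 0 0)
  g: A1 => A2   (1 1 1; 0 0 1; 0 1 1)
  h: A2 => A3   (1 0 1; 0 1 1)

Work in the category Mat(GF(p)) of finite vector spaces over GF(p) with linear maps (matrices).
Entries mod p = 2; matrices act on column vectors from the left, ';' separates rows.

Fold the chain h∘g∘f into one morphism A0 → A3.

  e0=⟨1,0⟩ f=>⟨1,0,0⟩ g=>⟨1,0,0⟩ h=>⟨1,0⟩
  e1=⟨0,1⟩ f=>⟨1,1,0⟩ g=>⟨0,0,1⟩ h=>⟨1,1⟩
⟦path⟧: (1 1; 0 1)

Answer: (1 1; 0 1)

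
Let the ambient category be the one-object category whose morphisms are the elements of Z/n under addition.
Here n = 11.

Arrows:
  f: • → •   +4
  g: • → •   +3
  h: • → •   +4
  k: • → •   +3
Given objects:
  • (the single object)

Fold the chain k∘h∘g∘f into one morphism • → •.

  0 +4≡4 +3≡7 +4≡0 +3≡3  (mod 11)
composite: +3

Answer: +3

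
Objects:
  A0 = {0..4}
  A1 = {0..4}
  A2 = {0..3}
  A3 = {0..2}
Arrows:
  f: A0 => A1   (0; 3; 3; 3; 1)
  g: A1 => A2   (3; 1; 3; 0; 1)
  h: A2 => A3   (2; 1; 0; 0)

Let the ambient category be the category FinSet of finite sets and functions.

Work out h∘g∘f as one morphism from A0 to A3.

  0 f=>0 g=>3 h=>0
  1 f=>3 g=>0 h=>2
  2 f=>3 g=>0 h=>2
  3 f=>3 g=>0 h=>2
  4 f=>1 g=>1 h=>1
result: (0; 2; 2; 2; 1)

Answer: (0; 2; 2; 2; 1)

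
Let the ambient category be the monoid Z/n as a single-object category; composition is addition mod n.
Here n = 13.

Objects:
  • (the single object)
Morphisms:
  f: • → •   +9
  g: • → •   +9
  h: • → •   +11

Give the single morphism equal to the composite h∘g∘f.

Answer: +3

Trace:
  0 +9≡9 +9≡5 +11≡3  (mod 13)
result: +3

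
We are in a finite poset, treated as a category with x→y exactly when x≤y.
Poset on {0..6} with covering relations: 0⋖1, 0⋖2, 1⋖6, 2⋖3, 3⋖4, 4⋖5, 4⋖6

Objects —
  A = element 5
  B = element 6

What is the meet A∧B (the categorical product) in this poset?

{x : x⊑A ∧ x⊑B} = {0,2,3,4}  (A=5, B=6)
  0 ⊑ 4
  2 ⊑ 4
  3 ⊑ 4
  4 ⊑ 4
glb = 4

Answer: A∧B = 4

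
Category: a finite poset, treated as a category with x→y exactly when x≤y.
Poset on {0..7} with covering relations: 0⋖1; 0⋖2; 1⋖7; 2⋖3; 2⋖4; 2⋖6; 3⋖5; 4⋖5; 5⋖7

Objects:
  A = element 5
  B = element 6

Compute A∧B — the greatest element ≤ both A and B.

Answer: A∧B = 2

Derivation:
Common predecessors of 5,6: {0,2}
  0 ≤ 2
  2 ≤ 2
glb = 2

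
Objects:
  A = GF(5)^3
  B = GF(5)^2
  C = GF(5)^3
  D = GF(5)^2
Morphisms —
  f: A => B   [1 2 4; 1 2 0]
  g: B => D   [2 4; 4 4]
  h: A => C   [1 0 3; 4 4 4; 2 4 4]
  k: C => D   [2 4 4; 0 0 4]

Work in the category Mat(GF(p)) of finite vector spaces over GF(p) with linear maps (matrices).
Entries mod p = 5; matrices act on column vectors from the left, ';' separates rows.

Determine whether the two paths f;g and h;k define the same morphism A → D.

Along f;g (path 1):
  e0=⟨1,0,0⟩ f=>⟨1,1⟩ g=>⟨1,3⟩
  e1=⟨0,1,0⟩ f=>⟨2,2⟩ g=>⟨2,1⟩
  e2=⟨0,0,1⟩ f=>⟨4,0⟩ g=>⟨3,1⟩
  composite₁ = [1 2 3; 3 1 1]
Along h;k (path 2):
  e0=⟨1,0,0⟩ h=>⟨1,4,2⟩ k=>⟨1,3⟩
  e1=⟨0,1,0⟩ h=>⟨0,4,4⟩ k=>⟨2,1⟩
  e2=⟨0,0,1⟩ h=>⟨3,4,4⟩ k=>⟨3,1⟩
  composite₂ = [1 2 3; 3 1 1]
Equal? YES — commutes

Answer: COMMUTES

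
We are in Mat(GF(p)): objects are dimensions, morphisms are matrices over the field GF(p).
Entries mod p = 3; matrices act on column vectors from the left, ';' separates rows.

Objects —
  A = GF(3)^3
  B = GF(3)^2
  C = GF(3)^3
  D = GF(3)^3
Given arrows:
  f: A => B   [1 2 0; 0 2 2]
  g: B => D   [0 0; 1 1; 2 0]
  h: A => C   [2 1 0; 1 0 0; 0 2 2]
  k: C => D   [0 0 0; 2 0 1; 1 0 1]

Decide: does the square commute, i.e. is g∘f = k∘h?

Along f;g (path 1):
  e0=(1,0,0) f=>(1,0) g=>(0,1,2)
  e1=(0,1,0) f=>(2,2) g=>(0,1,1)
  e2=(0,0,1) f=>(0,2) g=>(0,2,0)
  result₁ = [0 0 0; 1 1 2; 2 1 0]
Along h;k (path 2):
  e0=(1,0,0) h=>(2,1,0) k=>(0,1,2)
  e1=(0,1,0) h=>(1,0,2) k=>(0,1,0)
  e2=(0,0,1) h=>(0,0,2) k=>(0,2,2)
  result₂ = [0 0 0; 1 1 2; 2 0 2]
Equal? distinct morphisms ✗

Answer: DOES NOT COMMUTE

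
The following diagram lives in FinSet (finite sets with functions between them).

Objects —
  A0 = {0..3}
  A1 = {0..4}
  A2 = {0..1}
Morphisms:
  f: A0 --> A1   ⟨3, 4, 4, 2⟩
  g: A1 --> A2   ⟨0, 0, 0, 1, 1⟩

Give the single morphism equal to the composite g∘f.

Answer: ⟨1, 1, 1, 0⟩

Derivation:
  0 f-->3 g-->1
  1 f-->4 g-->1
  2 f-->4 g-->1
  3 f-->2 g-->0
result: ⟨1, 1, 1, 0⟩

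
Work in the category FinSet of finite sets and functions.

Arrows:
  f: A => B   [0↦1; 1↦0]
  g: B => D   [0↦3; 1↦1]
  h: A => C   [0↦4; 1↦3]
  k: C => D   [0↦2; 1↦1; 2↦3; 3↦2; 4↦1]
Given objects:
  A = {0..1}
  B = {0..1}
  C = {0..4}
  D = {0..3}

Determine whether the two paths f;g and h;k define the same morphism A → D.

Path 1 = f;g:
  0 f=>1 g=>1
  1 f=>0 g=>3
  ⟦path⟧₁ = [0↦1; 1↦3]
Path 2 = h;k:
  0 h=>4 k=>1
  1 h=>3 k=>2
  ⟦path⟧₂ = [0↦1; 1↦2]
Equal? NO — does not commute

Answer: DOES NOT COMMUTE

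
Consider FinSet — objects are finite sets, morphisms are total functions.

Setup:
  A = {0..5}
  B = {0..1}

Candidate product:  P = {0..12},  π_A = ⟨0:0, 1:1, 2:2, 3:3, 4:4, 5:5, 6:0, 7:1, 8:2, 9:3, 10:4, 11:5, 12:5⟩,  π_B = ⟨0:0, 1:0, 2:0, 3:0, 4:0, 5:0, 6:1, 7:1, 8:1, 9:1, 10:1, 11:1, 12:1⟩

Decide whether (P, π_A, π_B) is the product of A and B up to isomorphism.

|A|·|B| = 6·2 = 12;  |P| = 13
  → cardinalities differ; no bijection possible.

Answer: NOT A VALID PRODUCT — |P|=13 ≠ |A|·|B|=12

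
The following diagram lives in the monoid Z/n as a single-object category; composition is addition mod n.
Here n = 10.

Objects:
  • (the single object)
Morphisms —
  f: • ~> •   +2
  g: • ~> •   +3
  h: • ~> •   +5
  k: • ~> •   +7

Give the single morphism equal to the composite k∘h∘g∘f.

  0 +2≡2 +3≡5 +5≡0 +7≡7  (mod 10)
composite: +7

Answer: +7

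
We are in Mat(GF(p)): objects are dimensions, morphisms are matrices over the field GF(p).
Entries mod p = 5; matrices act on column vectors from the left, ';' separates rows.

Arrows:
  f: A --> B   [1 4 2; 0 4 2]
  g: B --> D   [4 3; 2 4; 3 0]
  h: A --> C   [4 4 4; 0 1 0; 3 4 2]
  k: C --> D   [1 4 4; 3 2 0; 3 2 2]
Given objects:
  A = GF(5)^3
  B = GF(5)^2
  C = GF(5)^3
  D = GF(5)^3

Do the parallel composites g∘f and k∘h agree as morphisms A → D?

Answer: DOES NOT COMMUTE

Trace:
Path 1 = f;g:
  e0=[1,0,0] f-->[1,0] g-->[4,2,3]
  e1=[0,1,0] f-->[4,4] g-->[3,4,2]
  e2=[0,0,1] f-->[2,2] g-->[4,2,1]
  ⟦path⟧₁ = [4 3 4; 2 4 2; 3 2 1]
Path 2 = h;k:
  e0=[1,0,0] h-->[4,0,3] k-->[1,2,3]
  e1=[0,1,0] h-->[4,1,4] k-->[4,4,2]
  e2=[0,0,1] h-->[4,0,2] k-->[2,2,1]
  ⟦path⟧₂ = [1 4 2; 2 4 2; 3 2 1]
Equal? differ; not commutative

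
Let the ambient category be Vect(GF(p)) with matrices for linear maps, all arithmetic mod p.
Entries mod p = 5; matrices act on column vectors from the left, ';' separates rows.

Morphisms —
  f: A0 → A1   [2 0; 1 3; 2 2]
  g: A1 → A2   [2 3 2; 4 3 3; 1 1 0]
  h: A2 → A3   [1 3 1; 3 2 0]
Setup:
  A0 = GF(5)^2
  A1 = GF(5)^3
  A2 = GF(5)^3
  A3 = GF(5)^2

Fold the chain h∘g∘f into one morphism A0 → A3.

Answer: [0 1; 2 4]

Derivation:
  e0=⟨1,0⟩ f→⟨2,1,2⟩ g→⟨1,2,3⟩ h→⟨0,2⟩
  e1=⟨0,1⟩ f→⟨0,3,2⟩ g→⟨3,0,3⟩ h→⟨1,4⟩
composite: [0 1; 2 4]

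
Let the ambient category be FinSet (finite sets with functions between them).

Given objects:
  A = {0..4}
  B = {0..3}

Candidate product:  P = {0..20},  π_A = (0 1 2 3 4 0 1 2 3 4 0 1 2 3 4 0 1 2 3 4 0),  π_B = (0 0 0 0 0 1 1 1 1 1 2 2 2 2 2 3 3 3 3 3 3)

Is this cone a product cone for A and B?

Answer: NOT A VALID PRODUCT — |P|=21 ≠ |A|·|B|=20

Trace:
|A|·|B| = 5·4 = 20;  |P| = 21
  → cardinalities differ; no bijection possible.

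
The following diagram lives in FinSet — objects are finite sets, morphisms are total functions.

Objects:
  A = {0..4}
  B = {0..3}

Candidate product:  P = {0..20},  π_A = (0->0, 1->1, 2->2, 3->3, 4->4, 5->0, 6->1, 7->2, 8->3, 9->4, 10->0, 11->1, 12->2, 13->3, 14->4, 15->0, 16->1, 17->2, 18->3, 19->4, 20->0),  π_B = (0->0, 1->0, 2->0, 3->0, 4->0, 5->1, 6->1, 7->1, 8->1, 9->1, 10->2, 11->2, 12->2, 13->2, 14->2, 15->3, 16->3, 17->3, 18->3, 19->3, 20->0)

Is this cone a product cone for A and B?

Answer: NOT A VALID PRODUCT — |P|=21 ≠ |A|·|B|=20

Derivation:
|A|·|B| = 5·4 = 20;  |P| = 21
  → cardinalities differ; no bijection possible.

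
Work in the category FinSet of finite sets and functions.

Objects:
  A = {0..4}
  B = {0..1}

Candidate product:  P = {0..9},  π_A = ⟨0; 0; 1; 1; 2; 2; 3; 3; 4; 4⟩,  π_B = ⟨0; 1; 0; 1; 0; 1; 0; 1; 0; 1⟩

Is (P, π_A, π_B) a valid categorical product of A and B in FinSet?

|A|·|B| = 5·2 = 10;  |P| = 10
Check the pairing map k ↦ (π_A(k), π_B(k)):
  0 ↦ (0,0)
  1 ↦ (0,1)
  2 ↦ (1,0)
  3 ↦ (1,1)
  4 ↦ (2,0)
  5 ↦ (2,1)
  6 ↦ (3,0)
  7 ↦ (3,1)
  8 ↦ (4,0)
  9 ↦ (4,1)
distinct pairs in image: 10 / 10 needed
  → bijection onto A×B; projections well-typed.

Answer: VALID PRODUCT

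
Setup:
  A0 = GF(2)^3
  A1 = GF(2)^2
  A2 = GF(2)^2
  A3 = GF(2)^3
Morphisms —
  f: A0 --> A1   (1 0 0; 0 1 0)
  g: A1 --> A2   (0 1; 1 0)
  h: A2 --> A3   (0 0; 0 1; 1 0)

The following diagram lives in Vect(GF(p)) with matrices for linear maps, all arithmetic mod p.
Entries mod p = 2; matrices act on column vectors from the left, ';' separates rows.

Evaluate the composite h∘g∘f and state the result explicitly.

  e0=[1,0,0] f-->[1,0] g-->[0,1] h-->[0,1,0]
  e1=[0,1,0] f-->[0,1] g-->[1,0] h-->[0,0,1]
  e2=[0,0,1] f-->[0,0] g-->[0,0] h-->[0,0,0]
result: (0 0 0; 1 0 0; 0 1 0)

Answer: (0 0 0; 1 0 0; 0 1 0)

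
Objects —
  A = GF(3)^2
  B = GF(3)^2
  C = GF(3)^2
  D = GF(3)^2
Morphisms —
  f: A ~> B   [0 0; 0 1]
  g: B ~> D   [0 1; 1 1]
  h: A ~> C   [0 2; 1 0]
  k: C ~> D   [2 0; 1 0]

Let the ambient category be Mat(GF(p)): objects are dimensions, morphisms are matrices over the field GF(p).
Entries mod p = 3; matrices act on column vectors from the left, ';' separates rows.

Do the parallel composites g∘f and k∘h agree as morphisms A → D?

Answer: DOES NOT COMMUTE

Work:
Along f;g (path 1):
  e0=⟨1,0⟩ f~>⟨0,0⟩ g~>⟨0,0⟩
  e1=⟨0,1⟩ f~>⟨0,1⟩ g~>⟨1,1⟩
  composite₁ = [0 1; 0 1]
Along h;k (path 2):
  e0=⟨1,0⟩ h~>⟨0,1⟩ k~>⟨0,0⟩
  e1=⟨0,1⟩ h~>⟨2,0⟩ k~>⟨1,2⟩
  composite₂ = [0 1; 0 2]
Equal? differ; not commutative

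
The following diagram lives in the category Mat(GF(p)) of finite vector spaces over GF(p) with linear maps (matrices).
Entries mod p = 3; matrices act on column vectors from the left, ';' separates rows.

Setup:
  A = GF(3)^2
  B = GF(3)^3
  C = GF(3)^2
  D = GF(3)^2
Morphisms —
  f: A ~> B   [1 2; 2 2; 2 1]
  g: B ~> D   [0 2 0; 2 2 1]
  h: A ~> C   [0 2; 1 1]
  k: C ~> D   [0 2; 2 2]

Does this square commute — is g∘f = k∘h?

Answer: DOES NOT COMMUTE

Derivation:
Path 1 = f;g:
  e0=(1,0) f~>(1,2,2) g~>(1,2)
  e1=(0,1) f~>(2,2,1) g~>(1,0)
  result₁ = [1 1; 2 0]
Path 2 = h;k:
  e0=(1,0) h~>(0,1) k~>(2,2)
  e1=(0,1) h~>(2,1) k~>(2,0)
  result₂ = [2 2; 2 0]
Equal? NO — does not commute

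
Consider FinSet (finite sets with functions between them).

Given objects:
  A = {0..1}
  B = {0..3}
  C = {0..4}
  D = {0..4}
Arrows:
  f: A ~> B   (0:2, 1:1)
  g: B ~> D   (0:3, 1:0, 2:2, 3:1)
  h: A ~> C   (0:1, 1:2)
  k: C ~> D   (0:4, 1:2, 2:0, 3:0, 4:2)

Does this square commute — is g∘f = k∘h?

Answer: COMMUTES

Trace:
Path 1 = f;g:
  0 f~>2 g~>2
  1 f~>1 g~>0
  ⟦path⟧₁ = (0:2, 1:0)
Path 2 = h;k:
  0 h~>1 k~>2
  1 h~>2 k~>0
  ⟦path⟧₂ = (0:2, 1:0)
Equal? same morphism ✓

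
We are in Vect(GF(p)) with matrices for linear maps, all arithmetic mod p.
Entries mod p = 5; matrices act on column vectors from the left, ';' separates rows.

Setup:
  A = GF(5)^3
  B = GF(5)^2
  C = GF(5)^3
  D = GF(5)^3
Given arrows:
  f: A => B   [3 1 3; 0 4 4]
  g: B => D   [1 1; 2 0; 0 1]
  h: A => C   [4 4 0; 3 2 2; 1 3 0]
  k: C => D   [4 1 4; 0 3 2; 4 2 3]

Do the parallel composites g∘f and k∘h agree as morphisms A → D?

1) trace f;g:
  e0=⟨1,0,0⟩ f=>⟨3,0⟩ g=>⟨3,1,0⟩
  e1=⟨0,1,0⟩ f=>⟨1,4⟩ g=>⟨0,2,4⟩
  e2=⟨0,0,1⟩ f=>⟨3,4⟩ g=>⟨2,1,4⟩
  ⟦path⟧₁ = [3 0 2; 1 2 1; 0 4 4]
2) trace h;k:
  e0=⟨1,0,0⟩ h=>⟨4,3,1⟩ k=>⟨3,1,0⟩
  e1=⟨0,1,0⟩ h=>⟨4,2,3⟩ k=>⟨0,2,4⟩
  e2=⟨0,0,1⟩ h=>⟨0,2,0⟩ k=>⟨2,1,4⟩
  ⟦path⟧₂ = [3 0 2; 1 2 1; 0 4 4]
Equal? equal; square commutes

Answer: COMMUTES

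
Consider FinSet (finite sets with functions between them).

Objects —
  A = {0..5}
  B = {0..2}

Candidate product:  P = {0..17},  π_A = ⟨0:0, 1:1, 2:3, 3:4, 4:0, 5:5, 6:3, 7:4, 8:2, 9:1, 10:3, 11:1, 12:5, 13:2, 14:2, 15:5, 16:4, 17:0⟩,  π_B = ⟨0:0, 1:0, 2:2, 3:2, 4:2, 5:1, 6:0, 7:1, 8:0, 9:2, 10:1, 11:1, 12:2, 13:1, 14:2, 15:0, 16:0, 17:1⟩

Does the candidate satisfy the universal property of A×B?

Answer: VALID PRODUCT

Work:
|A|·|B| = 6·3 = 18;  |P| = 18
Check the pairing map k ↦ (π_A(k), π_B(k)):
  0 : (0,0)
  1 : (1,0)
  2 : (3,2)
  3 : (4,2)
  4 : (0,2)
  5 : (5,1)
  6 : (3,0)
  7 : (4,1)
  8 : (2,0)
  9 : (1,2)
  10 : (3,1)
  11 : (1,1)
  12 : (5,2)
  13 : (2,1)
  14 : (2,2)
  15 : (5,0)
  16 : (4,0)
  17 : (0,1)
distinct pairs in image: 18 / 18 needed
  → bijection onto A×B; projections well-typed.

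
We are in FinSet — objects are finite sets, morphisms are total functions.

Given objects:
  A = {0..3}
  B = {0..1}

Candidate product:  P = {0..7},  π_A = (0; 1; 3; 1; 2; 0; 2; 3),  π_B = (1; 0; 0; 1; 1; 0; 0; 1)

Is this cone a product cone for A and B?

Answer: VALID PRODUCT

Trace:
|A|·|B| = 4·2 = 8;  |P| = 8
Check the pairing map k ↦ (π_A(k), π_B(k)):
  0 ↦ (0,1)
  1 ↦ (1,0)
  2 ↦ (3,0)
  3 ↦ (1,1)
  4 ↦ (2,1)
  5 ↦ (0,0)
  6 ↦ (2,0)
  7 ↦ (3,1)
distinct pairs in image: 8 / 8 needed
  → bijection onto A×B; projections well-typed.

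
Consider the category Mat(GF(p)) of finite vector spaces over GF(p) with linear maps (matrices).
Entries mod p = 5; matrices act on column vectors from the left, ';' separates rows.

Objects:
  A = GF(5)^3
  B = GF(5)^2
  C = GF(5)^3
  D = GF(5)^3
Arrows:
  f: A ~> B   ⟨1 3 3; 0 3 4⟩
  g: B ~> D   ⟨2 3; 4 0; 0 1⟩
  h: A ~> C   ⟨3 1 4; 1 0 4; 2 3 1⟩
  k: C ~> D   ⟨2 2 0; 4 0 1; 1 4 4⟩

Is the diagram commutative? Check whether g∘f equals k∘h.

1) trace f;g:
  e0=(1,0,0) f~>(1,0) g~>(2,4,0)
  e1=(0,1,0) f~>(3,3) g~>(0,2,3)
  e2=(0,0,1) f~>(3,4) g~>(3,2,4)
  ⟦path⟧₁ = ⟨2 0 3; 4 2 2; 0 3 4⟩
2) trace h;k:
  e0=(1,0,0) h~>(3,1,2) k~>(3,4,0)
  e1=(0,1,0) h~>(1,0,3) k~>(2,2,3)
  e2=(0,0,1) h~>(4,4,1) k~>(1,2,4)
  ⟦path⟧₂ = ⟨3 2 1; 4 2 2; 0 3 4⟩
Equal? NO — does not commute

Answer: DOES NOT COMMUTE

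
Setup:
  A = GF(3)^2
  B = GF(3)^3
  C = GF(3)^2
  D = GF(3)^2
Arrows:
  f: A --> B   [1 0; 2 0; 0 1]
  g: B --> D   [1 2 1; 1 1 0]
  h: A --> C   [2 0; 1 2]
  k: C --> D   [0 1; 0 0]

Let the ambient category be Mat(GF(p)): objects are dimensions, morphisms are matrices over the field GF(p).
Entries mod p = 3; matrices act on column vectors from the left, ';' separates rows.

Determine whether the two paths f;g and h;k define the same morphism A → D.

Answer: DOES NOT COMMUTE

Trace:
1) trace f;g:
  e0=⟨1,0⟩ f-->⟨1,2,0⟩ g-->⟨2,0⟩
  e1=⟨0,1⟩ f-->⟨0,0,1⟩ g-->⟨1,0⟩
  composite₁ = [2 1; 0 0]
2) trace h;k:
  e0=⟨1,0⟩ h-->⟨2,1⟩ k-->⟨1,0⟩
  e1=⟨0,1⟩ h-->⟨0,2⟩ k-->⟨2,0⟩
  composite₂ = [1 2; 0 0]
Equal? differ; not commutative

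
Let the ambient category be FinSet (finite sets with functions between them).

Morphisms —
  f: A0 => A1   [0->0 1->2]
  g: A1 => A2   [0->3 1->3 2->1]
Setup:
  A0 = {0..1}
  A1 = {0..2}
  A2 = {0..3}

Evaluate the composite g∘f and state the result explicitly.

  0 f=>0 g=>3
  1 f=>2 g=>1
composite: [0->3 1->1]

Answer: [0->3 1->1]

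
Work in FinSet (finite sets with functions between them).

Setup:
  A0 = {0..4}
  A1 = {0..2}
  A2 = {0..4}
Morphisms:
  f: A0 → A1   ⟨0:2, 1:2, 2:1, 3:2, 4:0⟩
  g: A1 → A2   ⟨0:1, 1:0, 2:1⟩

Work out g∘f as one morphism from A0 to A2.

Answer: ⟨0:1, 1:1, 2:0, 3:1, 4:1⟩

Trace:
  0 f→2 g→1
  1 f→2 g→1
  2 f→1 g→0
  3 f→2 g→1
  4 f→0 g→1
composite: ⟨0:1, 1:1, 2:0, 3:1, 4:1⟩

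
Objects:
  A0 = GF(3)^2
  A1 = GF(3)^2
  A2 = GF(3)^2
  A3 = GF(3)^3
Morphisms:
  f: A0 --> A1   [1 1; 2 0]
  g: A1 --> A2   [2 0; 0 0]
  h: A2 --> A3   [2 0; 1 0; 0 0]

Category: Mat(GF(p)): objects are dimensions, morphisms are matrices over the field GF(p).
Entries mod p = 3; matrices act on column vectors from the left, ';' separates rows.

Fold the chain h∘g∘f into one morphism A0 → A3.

  e0=⟨1,0⟩ f-->⟨1,2⟩ g-->⟨2,0⟩ h-->⟨1,2,0⟩
  e1=⟨0,1⟩ f-->⟨1,0⟩ g-->⟨2,0⟩ h-->⟨1,2,0⟩
composite: [1 1; 2 2; 0 0]

Answer: [1 1; 2 2; 0 0]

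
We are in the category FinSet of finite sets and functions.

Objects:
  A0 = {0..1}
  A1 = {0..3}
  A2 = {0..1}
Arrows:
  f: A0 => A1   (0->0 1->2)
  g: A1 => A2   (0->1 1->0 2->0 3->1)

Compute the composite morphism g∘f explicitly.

  0 f=>0 g=>1
  1 f=>2 g=>0
⟦path⟧: (0->1 1->0)

Answer: (0->1 1->0)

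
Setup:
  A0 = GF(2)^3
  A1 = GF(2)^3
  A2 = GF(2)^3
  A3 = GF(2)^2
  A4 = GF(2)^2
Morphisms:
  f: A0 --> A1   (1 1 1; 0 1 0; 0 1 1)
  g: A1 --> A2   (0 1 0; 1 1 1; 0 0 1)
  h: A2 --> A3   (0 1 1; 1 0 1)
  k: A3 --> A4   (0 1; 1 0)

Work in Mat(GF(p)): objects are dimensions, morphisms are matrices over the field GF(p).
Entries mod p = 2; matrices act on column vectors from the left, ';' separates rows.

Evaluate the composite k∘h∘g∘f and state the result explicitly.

  e0=⟨1,0,0⟩ f-->⟨1,0,0⟩ g-->⟨0,1,0⟩ h-->⟨1,0⟩ k-->⟨0,1⟩
  e1=⟨0,1,0⟩ f-->⟨1,1,1⟩ g-->⟨1,1,1⟩ h-->⟨0,0⟩ k-->⟨0,0⟩
  e2=⟨0,0,1⟩ f-->⟨1,0,1⟩ g-->⟨0,0,1⟩ h-->⟨1,1⟩ k-->⟨1,1⟩
result: (0 0 1; 1 0 1)

Answer: (0 0 1; 1 0 1)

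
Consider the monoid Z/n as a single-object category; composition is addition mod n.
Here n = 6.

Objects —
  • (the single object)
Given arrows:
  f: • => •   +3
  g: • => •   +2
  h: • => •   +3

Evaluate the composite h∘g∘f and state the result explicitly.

Answer: +2

Work:
  0 +3≡3 +2≡5 +3≡2  (mod 6)
result: +2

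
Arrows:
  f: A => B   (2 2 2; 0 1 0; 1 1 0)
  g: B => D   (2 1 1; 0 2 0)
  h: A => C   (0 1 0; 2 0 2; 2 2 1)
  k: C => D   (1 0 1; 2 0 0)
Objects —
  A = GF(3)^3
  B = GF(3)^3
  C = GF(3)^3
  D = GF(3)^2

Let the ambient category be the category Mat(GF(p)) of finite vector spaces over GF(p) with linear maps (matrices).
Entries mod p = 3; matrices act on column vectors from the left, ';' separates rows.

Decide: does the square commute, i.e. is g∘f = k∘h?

Along f;g (path 1):
  e0=⟨1,0,0⟩ f=>⟨2,0,1⟩ g=>⟨2,0⟩
  e1=⟨0,1,0⟩ f=>⟨2,1,1⟩ g=>⟨0,2⟩
  e2=⟨0,0,1⟩ f=>⟨2,0,0⟩ g=>⟨1,0⟩
  result₁ = (2 0 1; 0 2 0)
Along h;k (path 2):
  e0=⟨1,0,0⟩ h=>⟨0,2,2⟩ k=>⟨2,0⟩
  e1=⟨0,1,0⟩ h=>⟨1,0,2⟩ k=>⟨0,2⟩
  e2=⟨0,0,1⟩ h=>⟨0,2,1⟩ k=>⟨1,0⟩
  result₂ = (2 0 1; 0 2 0)
Equal? YES — commutes

Answer: COMMUTES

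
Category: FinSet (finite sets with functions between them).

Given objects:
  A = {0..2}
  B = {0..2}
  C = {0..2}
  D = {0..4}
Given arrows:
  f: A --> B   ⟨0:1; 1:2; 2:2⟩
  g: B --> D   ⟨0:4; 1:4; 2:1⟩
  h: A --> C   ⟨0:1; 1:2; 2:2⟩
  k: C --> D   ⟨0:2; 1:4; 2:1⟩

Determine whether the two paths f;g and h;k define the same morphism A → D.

Path 1 = f;g:
  0 f-->1 g-->4
  1 f-->2 g-->1
  2 f-->2 g-->1
  ⟦path⟧₁ = ⟨0:4; 1:1; 2:1⟩
Path 2 = h;k:
  0 h-->1 k-->4
  1 h-->2 k-->1
  2 h-->2 k-->1
  ⟦path⟧₂ = ⟨0:4; 1:1; 2:1⟩
Equal? equal; square commutes

Answer: COMMUTES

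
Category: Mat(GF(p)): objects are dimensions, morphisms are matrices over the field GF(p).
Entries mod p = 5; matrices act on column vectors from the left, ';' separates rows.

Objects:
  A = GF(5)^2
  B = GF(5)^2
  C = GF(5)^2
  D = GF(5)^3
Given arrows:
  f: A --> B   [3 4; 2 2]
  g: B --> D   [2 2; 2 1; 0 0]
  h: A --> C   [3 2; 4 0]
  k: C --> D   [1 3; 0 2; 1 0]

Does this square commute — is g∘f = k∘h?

Answer: DOES NOT COMMUTE

Derivation:
Path 1 = f;g:
  e0=(1,0) f-->(3,2) g-->(0,3,0)
  e1=(0,1) f-->(4,2) g-->(2,0,0)
  ⟦path⟧₁ = [0 2; 3 0; 0 0]
Path 2 = h;k:
  e0=(1,0) h-->(3,4) k-->(0,3,3)
  e1=(0,1) h-->(2,0) k-->(2,0,2)
  ⟦path⟧₂ = [0 2; 3 0; 3 2]
Equal? differ; not commutative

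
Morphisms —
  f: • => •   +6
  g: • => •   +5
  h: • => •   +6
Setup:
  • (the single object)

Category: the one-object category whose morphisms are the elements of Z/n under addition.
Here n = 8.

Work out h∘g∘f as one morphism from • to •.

  0 +6≡6 +5≡3 +6≡1  (mod 8)
composite: +1

Answer: +1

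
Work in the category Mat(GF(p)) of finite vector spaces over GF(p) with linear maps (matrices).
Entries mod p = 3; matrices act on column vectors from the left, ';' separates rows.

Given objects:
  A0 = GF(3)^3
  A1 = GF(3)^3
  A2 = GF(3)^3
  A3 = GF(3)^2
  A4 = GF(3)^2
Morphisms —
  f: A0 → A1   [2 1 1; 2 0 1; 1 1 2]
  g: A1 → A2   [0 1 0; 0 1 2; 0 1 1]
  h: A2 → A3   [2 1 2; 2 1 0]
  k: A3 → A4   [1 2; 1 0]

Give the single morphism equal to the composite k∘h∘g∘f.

  e0=⟨1,0,0⟩ f→⟨2,2,1⟩ g→⟨2,1,0⟩ h→⟨2,2⟩ k→⟨0,2⟩
  e1=⟨0,1,0⟩ f→⟨1,0,1⟩ g→⟨0,2,1⟩ h→⟨1,2⟩ k→⟨2,1⟩
  e2=⟨0,0,1⟩ f→⟨1,1,2⟩ g→⟨1,2,0⟩ h→⟨1,1⟩ k→⟨0,1⟩
composite: [0 2 0; 2 1 1]

Answer: [0 2 0; 2 1 1]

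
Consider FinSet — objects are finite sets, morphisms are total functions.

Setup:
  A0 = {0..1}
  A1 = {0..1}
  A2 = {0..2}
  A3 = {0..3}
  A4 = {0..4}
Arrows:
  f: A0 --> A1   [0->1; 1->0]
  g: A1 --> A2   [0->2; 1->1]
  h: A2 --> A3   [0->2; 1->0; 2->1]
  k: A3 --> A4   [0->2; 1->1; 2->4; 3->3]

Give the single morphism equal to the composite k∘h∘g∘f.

Answer: [0->2; 1->1]

Work:
  0 f-->1 g-->1 h-->0 k-->2
  1 f-->0 g-->2 h-->1 k-->1
result: [0->2; 1->1]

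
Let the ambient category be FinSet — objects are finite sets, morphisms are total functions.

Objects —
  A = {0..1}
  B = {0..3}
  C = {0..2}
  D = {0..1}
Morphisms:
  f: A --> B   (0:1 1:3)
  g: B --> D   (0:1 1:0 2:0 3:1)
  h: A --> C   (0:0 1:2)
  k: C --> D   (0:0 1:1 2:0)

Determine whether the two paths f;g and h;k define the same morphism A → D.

Along f;g (path 1):
  0 f-->1 g-->0
  1 f-->3 g-->1
  composite₁ = (0:0 1:1)
Along h;k (path 2):
  0 h-->0 k-->0
  1 h-->2 k-->0
  composite₂ = (0:0 1:0)
Equal? NO — does not commute

Answer: DOES NOT COMMUTE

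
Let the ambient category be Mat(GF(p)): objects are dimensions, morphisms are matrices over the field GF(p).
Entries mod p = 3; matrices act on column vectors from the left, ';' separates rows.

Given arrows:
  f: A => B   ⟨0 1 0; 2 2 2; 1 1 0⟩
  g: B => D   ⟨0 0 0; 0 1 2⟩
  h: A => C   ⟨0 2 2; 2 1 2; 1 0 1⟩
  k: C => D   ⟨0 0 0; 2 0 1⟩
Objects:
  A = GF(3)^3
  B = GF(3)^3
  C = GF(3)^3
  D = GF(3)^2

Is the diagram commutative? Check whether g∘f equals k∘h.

1) trace f;g:
  e0=[1,0,0] f=>[0,2,1] g=>[0,1]
  e1=[0,1,0] f=>[1,2,1] g=>[0,1]
  e2=[0,0,1] f=>[0,2,0] g=>[0,2]
  ⟦path⟧₁ = ⟨0 0 0; 1 1 2⟩
2) trace h;k:
  e0=[1,0,0] h=>[0,2,1] k=>[0,1]
  e1=[0,1,0] h=>[2,1,0] k=>[0,1]
  e2=[0,0,1] h=>[2,2,1] k=>[0,2]
  ⟦path⟧₂ = ⟨0 0 0; 1 1 2⟩
Equal? YES — commutes

Answer: COMMUTES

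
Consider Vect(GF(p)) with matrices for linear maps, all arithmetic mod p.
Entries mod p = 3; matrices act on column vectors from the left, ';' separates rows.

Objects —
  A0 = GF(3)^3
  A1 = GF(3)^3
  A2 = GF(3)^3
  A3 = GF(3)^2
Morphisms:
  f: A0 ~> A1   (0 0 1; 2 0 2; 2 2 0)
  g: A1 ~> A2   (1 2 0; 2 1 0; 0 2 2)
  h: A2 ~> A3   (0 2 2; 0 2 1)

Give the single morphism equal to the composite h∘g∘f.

  e0=(1,0,0) f~>(0,2,2) g~>(1,2,2) h~>(2,0)
  e1=(0,1,0) f~>(0,0,2) g~>(0,0,1) h~>(2,1)
  e2=(0,0,1) f~>(1,2,0) g~>(2,1,1) h~>(1,0)
⟦path⟧: (2 2 1; 0 1 0)

Answer: (2 2 1; 0 1 0)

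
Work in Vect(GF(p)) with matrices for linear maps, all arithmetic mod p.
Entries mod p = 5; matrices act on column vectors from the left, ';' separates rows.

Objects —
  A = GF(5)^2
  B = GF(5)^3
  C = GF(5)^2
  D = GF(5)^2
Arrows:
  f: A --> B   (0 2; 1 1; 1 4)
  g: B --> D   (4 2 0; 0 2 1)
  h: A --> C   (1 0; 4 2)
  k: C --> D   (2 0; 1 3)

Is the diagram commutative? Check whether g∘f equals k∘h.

Answer: COMMUTES

Derivation:
Along f;g (path 1):
  e0=(1,0) f-->(0,1,1) g-->(2,3)
  e1=(0,1) f-->(2,1,4) g-->(0,1)
  composite₁ = (2 0; 3 1)
Along h;k (path 2):
  e0=(1,0) h-->(1,4) k-->(2,3)
  e1=(0,1) h-->(0,2) k-->(0,1)
  composite₂ = (2 0; 3 1)
Equal? equal; square commutes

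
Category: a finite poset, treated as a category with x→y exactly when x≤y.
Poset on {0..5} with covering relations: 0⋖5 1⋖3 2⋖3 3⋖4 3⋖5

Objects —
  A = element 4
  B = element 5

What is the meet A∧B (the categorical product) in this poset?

Common predecessors of 4,5: {1,2,3}
  1 ≤ 3
  2 ≤ 3
  3 ≤ 3
glb = 3

Answer: A∧B = 3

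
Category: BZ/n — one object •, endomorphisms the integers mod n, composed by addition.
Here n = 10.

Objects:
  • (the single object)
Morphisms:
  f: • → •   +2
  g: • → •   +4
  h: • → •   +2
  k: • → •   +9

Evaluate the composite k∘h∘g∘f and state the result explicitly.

  0 +2≡2 +4≡6 +2≡8 +9≡7  (mod 10)
composite: +7

Answer: +7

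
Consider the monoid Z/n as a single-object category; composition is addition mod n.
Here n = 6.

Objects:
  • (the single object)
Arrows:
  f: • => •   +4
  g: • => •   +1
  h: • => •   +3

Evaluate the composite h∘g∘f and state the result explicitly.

Answer: +2

Trace:
  0 +4≡4 +1≡5 +3≡2  (mod 6)
result: +2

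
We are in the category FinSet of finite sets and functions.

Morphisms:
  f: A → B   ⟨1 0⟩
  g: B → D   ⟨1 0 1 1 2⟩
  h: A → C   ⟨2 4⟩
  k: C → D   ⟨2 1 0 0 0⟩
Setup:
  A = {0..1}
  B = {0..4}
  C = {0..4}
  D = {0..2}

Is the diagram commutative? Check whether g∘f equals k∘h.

1) trace f;g:
  0 f→1 g→0
  1 f→0 g→1
  composite₁ = ⟨0 1⟩
2) trace h;k:
  0 h→2 k→0
  1 h→4 k→0
  composite₂ = ⟨0 0⟩
Equal? distinct morphisms ✗

Answer: DOES NOT COMMUTE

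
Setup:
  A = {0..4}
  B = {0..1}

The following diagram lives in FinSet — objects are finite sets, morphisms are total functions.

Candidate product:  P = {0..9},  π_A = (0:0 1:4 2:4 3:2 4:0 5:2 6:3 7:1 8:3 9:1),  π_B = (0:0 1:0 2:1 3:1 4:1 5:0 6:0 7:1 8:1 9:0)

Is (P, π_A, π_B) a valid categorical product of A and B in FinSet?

Answer: VALID PRODUCT

Work:
|A|·|B| = 5·2 = 10;  |P| = 10
Check the pairing map k ↦ (π_A(k), π_B(k)):
  0 : (0,0)
  1 : (4,0)
  2 : (4,1)
  3 : (2,1)
  4 : (0,1)
  5 : (2,0)
  6 : (3,0)
  7 : (1,1)
  8 : (3,1)
  9 : (1,0)
distinct pairs in image: 10 / 10 needed
  → bijection onto A×B; projections well-typed.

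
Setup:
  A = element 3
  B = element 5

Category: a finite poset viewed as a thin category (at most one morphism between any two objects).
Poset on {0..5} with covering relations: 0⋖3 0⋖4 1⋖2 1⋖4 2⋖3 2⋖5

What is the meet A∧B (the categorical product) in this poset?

Common predecessors of 3,5: {1,2}
  1 ≤ 2
  2 ≤ 2
glb = 2

Answer: A∧B = 2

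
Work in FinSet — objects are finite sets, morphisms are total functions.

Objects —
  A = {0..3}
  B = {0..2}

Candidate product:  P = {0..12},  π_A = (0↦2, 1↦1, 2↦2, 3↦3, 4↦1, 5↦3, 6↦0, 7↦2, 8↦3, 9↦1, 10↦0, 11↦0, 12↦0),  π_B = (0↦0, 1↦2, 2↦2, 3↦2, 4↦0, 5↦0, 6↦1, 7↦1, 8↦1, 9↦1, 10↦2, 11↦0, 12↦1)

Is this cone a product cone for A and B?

Answer: NOT A VALID PRODUCT — |P|=13 ≠ |A|·|B|=12

Trace:
|A|·|B| = 4·3 = 12;  |P| = 13
  → cardinalities differ; no bijection possible.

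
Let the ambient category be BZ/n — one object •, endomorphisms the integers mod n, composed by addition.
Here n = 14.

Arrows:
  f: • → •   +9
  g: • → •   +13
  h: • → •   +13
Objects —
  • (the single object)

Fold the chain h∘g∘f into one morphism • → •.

  0 +9≡9 +13≡8 +13≡7  (mod 14)
composite: +7

Answer: +7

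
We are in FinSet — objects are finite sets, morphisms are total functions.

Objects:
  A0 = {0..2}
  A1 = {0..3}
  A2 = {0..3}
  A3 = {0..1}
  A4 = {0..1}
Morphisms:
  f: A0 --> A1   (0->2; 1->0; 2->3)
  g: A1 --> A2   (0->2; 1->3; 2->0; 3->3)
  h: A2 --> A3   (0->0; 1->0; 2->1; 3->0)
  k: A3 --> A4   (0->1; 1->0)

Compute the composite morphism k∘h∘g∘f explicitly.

  0 f-->2 g-->0 h-->0 k-->1
  1 f-->0 g-->2 h-->1 k-->0
  2 f-->3 g-->3 h-->0 k-->1
result: (0->1; 1->0; 2->1)

Answer: (0->1; 1->0; 2->1)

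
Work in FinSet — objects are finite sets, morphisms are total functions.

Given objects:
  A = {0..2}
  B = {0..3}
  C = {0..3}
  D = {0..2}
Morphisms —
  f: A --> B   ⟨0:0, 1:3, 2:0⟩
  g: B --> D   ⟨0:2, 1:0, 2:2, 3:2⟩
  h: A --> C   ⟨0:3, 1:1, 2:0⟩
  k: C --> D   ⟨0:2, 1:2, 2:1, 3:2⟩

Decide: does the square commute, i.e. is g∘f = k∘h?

Path 1 = f;g:
  0 f-->0 g-->2
  1 f-->3 g-->2
  2 f-->0 g-->2
  ⟦path⟧₁ = ⟨0:2, 1:2, 2:2⟩
Path 2 = h;k:
  0 h-->3 k-->2
  1 h-->1 k-->2
  2 h-->0 k-->2
  ⟦path⟧₂ = ⟨0:2, 1:2, 2:2⟩
Equal? same morphism ✓

Answer: COMMUTES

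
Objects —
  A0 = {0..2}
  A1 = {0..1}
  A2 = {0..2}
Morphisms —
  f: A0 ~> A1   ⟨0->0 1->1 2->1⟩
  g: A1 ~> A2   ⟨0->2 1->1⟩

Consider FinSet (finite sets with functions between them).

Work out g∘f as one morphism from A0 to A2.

Answer: ⟨0->2 1->1 2->1⟩

Work:
  0 f~>0 g~>2
  1 f~>1 g~>1
  2 f~>1 g~>1
result: ⟨0->2 1->1 2->1⟩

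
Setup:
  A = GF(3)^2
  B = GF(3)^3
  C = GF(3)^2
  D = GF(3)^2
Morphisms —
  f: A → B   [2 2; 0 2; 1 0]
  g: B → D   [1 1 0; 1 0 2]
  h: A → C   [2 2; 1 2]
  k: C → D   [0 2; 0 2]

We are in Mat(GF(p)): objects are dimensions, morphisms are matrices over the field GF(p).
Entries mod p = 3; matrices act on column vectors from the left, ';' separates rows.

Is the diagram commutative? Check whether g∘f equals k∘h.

Answer: DOES NOT COMMUTE

Trace:
Along f;g (path 1):
  e0=⟨1,0⟩ f→⟨2,0,1⟩ g→⟨2,1⟩
  e1=⟨0,1⟩ f→⟨2,2,0⟩ g→⟨1,2⟩
  result₁ = [2 1; 1 2]
Along h;k (path 2):
  e0=⟨1,0⟩ h→⟨2,1⟩ k→⟨2,2⟩
  e1=⟨0,1⟩ h→⟨2,2⟩ k→⟨1,1⟩
  result₂ = [2 1; 2 1]
Equal? NO — does not commute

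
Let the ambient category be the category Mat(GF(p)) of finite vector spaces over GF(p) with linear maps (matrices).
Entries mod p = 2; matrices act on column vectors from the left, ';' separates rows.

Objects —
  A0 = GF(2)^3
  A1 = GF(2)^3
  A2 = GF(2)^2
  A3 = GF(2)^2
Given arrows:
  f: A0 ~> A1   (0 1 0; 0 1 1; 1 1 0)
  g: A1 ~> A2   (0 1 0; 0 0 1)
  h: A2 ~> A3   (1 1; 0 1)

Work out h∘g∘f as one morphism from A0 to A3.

  e0=(1,0,0) f~>(0,0,1) g~>(0,1) h~>(1,1)
  e1=(0,1,0) f~>(1,1,1) g~>(1,1) h~>(0,1)
  e2=(0,0,1) f~>(0,1,0) g~>(1,0) h~>(1,0)
⟦path⟧: (1 0 1; 1 1 0)

Answer: (1 0 1; 1 1 0)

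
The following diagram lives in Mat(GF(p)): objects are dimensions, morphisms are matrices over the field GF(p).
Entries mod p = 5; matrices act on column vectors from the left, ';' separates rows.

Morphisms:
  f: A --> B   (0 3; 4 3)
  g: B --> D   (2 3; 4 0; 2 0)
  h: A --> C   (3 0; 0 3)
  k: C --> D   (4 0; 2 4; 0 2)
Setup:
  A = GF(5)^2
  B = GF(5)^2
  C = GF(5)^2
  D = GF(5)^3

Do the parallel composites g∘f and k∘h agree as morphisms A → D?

Path 1 = f;g:
  e0=⟨1,0⟩ f-->⟨0,4⟩ g-->⟨2,0,0⟩
  e1=⟨0,1⟩ f-->⟨3,3⟩ g-->⟨0,2,1⟩
  result₁ = (2 0; 0 2; 0 1)
Path 2 = h;k:
  e0=⟨1,0⟩ h-->⟨3,0⟩ k-->⟨2,1,0⟩
  e1=⟨0,1⟩ h-->⟨0,3⟩ k-->⟨0,2,1⟩
  result₂ = (2 0; 1 2; 0 1)
Equal? differ; not commutative

Answer: DOES NOT COMMUTE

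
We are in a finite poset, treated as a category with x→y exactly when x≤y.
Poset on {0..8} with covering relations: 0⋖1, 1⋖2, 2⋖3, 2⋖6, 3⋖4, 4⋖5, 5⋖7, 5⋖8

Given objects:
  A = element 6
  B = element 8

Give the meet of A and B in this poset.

Answer: A∧B = 2

Work:
{x : x⊑A ∧ x⊑B} = {0,1,2}  (A=6, B=8)
  0 ⊑ 2
  1 ⊑ 2
  2 ⊑ 2
glb = 2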